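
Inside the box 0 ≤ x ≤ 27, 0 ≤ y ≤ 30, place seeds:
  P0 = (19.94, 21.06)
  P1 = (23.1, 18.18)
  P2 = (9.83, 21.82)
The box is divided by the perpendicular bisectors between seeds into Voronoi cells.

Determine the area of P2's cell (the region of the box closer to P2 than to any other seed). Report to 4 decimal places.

Area of P2's cell: 418.8090

1. box [0,27]×[0,30]: [(0, 0) (27, 0) (27, 30) (0, 30)]
2. ⊥bis P2·P0 via (14.885,21.44): [(0, 0) (13.2733, 0) (15.5285, 30) (0, 30)]  |A|=432.0266
3. ⊥bis P2·P1 via (16.465,20): [(0, 0) (10.9789, 0) (14.1394, 11.5219) (15.5285, 30) (0, 30)]  |A|=418.809
4. canonical 5-gon: [(0, 0) (10.9789, 0) (14.1394, 11.5219) (15.5285, 30) (0, 30)]
5. shoelace: 418.809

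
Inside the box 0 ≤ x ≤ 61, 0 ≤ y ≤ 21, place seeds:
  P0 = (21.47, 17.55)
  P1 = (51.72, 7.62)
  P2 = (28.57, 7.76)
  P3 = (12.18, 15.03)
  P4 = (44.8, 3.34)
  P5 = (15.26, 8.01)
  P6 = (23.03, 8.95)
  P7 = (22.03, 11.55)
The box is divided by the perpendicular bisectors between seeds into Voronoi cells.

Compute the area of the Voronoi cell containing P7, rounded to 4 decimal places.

Area of P7's cell: 41.7224

1. box [0,61]×[0,21]: [(0, 0) (61, 0) (61, 21) (0, 21)]
2. ⊥bis P7·P0 via (21.75,14.55): [(0, 12.52) (0, 0) (61, 0) (61, 18.2133)]  |A|=937.3667
3. ⊥bis P7·P1 via (36.875,9.585): [(37.7296, 16.0414) (0, 12.52) (0, 0) (35.6063, 0)]  |A|=521.7751
4. ⊥bis P7·P2 via (25.3,9.655): [(28.5019, 15.1802) (0, 12.52) (0, 0) (19.7048, 0)]  |A|=327.9833
5. ⊥bis P7·P3 via (17.105,13.29): [(28.5019, 15.1802) (17.4069, 14.1446) (12.4096, 0) (19.7048, 0)]  |A|=131.2507
6. ⊥bis P7·P4 via (33.415,7.445): [(28.5019, 15.1802) (17.4069, 14.1446) (12.4096, 0) (19.7048, 0)]  |A|=131.2507
7. ⊥bis P7·P5 via (18.645,9.78): [(21.836, 3.6775) (28.5019, 15.1802) (17.4069, 14.1446) (16.9859, 12.9529)]  |A|=65.2022
8. ⊥bis P7·P6 via (22.53,10.25): [(19.0909, 8.9273) (26.5382, 11.7916) (28.5019, 15.1802) (17.4069, 14.1446) (16.9859, 12.9529)]  |A|=41.7224
9. canonical 5-gon: [(19.0909, 8.9273) (26.5382, 11.7916) (28.5019, 15.1802) (17.4069, 14.1446) (16.9859, 12.9529)]
10. shoelace: 41.7224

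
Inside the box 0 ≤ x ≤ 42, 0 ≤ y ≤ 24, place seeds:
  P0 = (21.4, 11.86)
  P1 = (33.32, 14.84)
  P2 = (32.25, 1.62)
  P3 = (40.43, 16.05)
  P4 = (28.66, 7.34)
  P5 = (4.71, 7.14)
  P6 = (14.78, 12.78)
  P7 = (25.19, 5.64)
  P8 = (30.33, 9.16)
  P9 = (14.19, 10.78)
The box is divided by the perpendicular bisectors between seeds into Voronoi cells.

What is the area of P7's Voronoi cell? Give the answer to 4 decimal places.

Area of P7's cell: 79.1354

1. box [0,42]×[0,24]: [(0, 0) (42, 0) (42, 24) (0, 24)]
2. ⊥bis P7·P0 via (23.295,8.75): [(8.9348, 0) (42, 0) (42, 20.1474)]  |A|=333.0888
3. ⊥bis P7·P1 via (29.255,10.24): [(27.8206, 11.5076) (8.9348, 0) (40.8427, 0)]  |A|=183.5909
4. ⊥bis P7·P2 via (28.72,3.63): [(31.403, 8.3419) (27.8206, 11.5076) (8.9348, 0) (26.6531, 0)]  |A|=124.4069
5. ⊥bis P7·P3 via (32.81,10.845): [(31.403, 8.3419) (27.8206, 11.5076) (8.9348, 0) (26.6531, 0)]  |A|=124.4069
6. ⊥bis P7·P4 via (26.925,6.49): [(28.5083, 3.2582) (25.2378, 9.9338) (8.9348, 0) (26.6531, 0)]  |A|=99.5251
7. ⊥bis P7·P5 via (14.95,6.39): [(28.5083, 3.2582) (25.2378, 9.9338) (14.7411, 3.5379) (14.482, 0) (26.6531, 0)]  |A|=89.7125
8. ⊥bis P7·P6 via (19.985,9.21): [(28.5083, 3.2582) (25.2378, 9.9338) (17.0664, 4.9548) (14.5793, 1.3286) (14.482, 0) (26.6531, 0)]  |A|=87.2584
9. ⊥bis P7·P8 via (27.76,7.4): [(28.5083, 3.2582) (25.2378, 9.9338) (17.0664, 4.9548) (14.5793, 1.3286) (14.482, 0) (26.6531, 0)]  |A|=87.2584
10. ⊥bis P7·P9 via (19.69,8.21): [(28.5083, 3.2582) (25.2378, 9.9338) (18.6078, 5.894) (15.8537, 0) (26.6531, 0)]  |A|=79.1354
11. canonical 5-gon: [(28.5083, 3.2582) (25.2378, 9.9338) (18.6078, 5.894) (15.8537, 0) (26.6531, 0)]
12. shoelace: 79.1354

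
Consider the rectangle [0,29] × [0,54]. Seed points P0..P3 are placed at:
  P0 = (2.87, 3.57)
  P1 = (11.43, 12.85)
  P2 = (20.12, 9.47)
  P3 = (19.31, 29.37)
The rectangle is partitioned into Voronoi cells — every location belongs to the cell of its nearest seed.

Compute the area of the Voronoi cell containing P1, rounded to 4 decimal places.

Area of P1's cell: 269.1251

1. box [0,29]×[0,54]: [(0, 0) (29, 0) (29, 54) (0, 54)]
2. ⊥bis P1·P0 via (7.15,8.21): [(0, 14.8053) (16.0506, 0) (29, 0) (29, 54) (0, 54)]  |A|=1447.1836
3. ⊥bis P1·P2 via (15.775,11.16): [(0, 14.8053) (12.6532, 3.1338) (29, 45.1616) (29, 54) (0, 54)]  |A|=1057.7694
4. ⊥bis P1·P3 via (15.37,21.11): [(0, 28.4415) (0, 14.8053) (12.6532, 3.1338) (18.9761, 19.3899)]  |A|=269.1251
5. canonical 4-gon: [(0, 28.4415) (0, 14.8053) (12.6532, 3.1338) (18.9761, 19.3899)]
6. shoelace: 269.1251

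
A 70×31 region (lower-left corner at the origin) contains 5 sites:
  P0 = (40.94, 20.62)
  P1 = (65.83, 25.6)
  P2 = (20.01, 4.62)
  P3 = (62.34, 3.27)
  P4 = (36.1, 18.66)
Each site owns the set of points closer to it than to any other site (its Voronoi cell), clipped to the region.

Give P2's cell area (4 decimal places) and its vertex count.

1. box [0,70]×[0,31]: [(0, 0) (70, 0) (70, 31) (0, 31)]
2. ⊥bis P2·P0 via (30.475,12.62): [(0, 0) (40.1224, 0) (16.4244, 31) (0, 31)]  |A|=876.4746
3. ⊥bis P2·P1 via (42.92,15.11): [(0, 0) (40.1224, 0) (16.4244, 31) (0, 31)]  |A|=876.4746
4. ⊥bis P2·P3 via (41.175,3.945): [(0, 0) (40.1224, 0) (16.4244, 31) (0, 31)]  |A|=876.4746
5. ⊥bis P2·P4 via (28.055,11.64): [(0, 0) (38.212, 0) (11.1616, 31) (0, 31)]  |A|=765.2907
6. canonical 4-gon: [(0, 0) (38.212, 0) (11.1616, 31) (0, 31)]
7. shoelace: 765.2907

Area of P2's cell: 765.2907 (4 vertices)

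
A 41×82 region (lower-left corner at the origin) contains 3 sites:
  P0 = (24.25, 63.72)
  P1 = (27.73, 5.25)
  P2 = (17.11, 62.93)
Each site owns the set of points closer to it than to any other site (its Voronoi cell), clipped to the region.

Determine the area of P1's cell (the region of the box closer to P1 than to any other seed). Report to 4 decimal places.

1. box [0,41]×[0,82]: [(0, 0) (41, 0) (41, 82) (0, 82)]
2. ⊥bis P1·P0 via (25.99,34.485): [(0, 32.9381) (0, 0) (41, 0) (41, 35.3784)]  |A|=1400.4882
3. ⊥bis P1·P2 via (22.42,34.09): [(23.8848, 34.3597) (0, 29.962) (0, 0) (41, 0) (41, 35.3784)]  |A|=1364.9464
4. canonical 5-gon: [(23.8848, 34.3597) (0, 29.962) (0, 0) (41, 0) (41, 35.3784)]
5. shoelace: 1364.9464

Area of P1's cell: 1364.9464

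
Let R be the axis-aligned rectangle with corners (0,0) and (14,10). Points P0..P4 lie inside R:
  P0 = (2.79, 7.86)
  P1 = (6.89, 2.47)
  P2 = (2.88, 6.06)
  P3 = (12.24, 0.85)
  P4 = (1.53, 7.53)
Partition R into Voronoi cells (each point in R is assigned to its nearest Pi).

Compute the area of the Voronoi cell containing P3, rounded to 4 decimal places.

1. box [0,14]×[0,10]: [(0, 0) (14, 0) (14, 10) (0, 10)]
2. ⊥bis P3·P0 via (7.515,4.355): [(4.2845, 0) (14, 0) (14, 10) (11.7025, 10)]  |A|=60.0654
3. ⊥bis P3·P1 via (9.565,1.66): [(9.0623, 0) (14, 0) (14, 10) (12.0904, 10)]  |A|=34.2364
4. ⊥bis P3·P2 via (7.56,3.455): [(9.0623, 0) (14, 0) (14, 10) (12.0904, 10)]  |A|=34.2364
5. ⊥bis P3·P4 via (6.885,4.19): [(9.0623, 0) (14, 0) (14, 10) (12.0904, 10)]  |A|=34.2364
6. canonical 4-gon: [(9.0623, 0) (14, 0) (14, 10) (12.0904, 10)]
7. shoelace: 34.2364

Area of P3's cell: 34.2364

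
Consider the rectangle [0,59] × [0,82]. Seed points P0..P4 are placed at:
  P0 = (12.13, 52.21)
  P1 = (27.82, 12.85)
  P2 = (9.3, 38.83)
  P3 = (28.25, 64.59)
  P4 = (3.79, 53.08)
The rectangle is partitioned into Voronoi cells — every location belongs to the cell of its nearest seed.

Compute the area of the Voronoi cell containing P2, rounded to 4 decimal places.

1. box [0,59]×[0,82]: [(0, 0) (59, 0) (59, 82) (0, 82)]
2. ⊥bis P2·P0 via (10.715,45.52): [(0, 47.7863) (0, 0) (59, 0) (59, 35.3073)]  |A|=2451.2606
3. ⊥bis P2·P1 via (18.56,25.84): [(38.0552, 39.7373) (0, 47.7863) (0, 12.6094)]  |A|=669.3329
4. ⊥bis P2·P3 via (18.775,51.71): [(36.5291, 38.6494) (33.8377, 40.6293) (0, 47.7863) (0, 12.6094)]  |A|=666.3581
5. ⊥bis P2·P4 via (6.545,45.955): [(36.5291, 38.6494) (33.8377, 40.6293) (7.2923, 46.2439) (0, 43.4243) (0, 12.6094)]  |A|=650.4535
6. canonical 5-gon: [(36.5291, 38.6494) (33.8377, 40.6293) (7.2923, 46.2439) (0, 43.4243) (0, 12.6094)]
7. shoelace: 650.4535

Area of P2's cell: 650.4535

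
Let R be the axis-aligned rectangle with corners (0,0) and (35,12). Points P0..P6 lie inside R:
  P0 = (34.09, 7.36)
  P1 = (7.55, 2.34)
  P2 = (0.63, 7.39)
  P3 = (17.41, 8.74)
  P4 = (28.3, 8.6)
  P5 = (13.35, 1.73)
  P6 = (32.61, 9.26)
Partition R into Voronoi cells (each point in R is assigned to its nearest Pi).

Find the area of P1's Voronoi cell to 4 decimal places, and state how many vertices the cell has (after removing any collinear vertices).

Area of P1's cell: 64.9191 (4 vertices)

1. box [0,35]×[0,12]: [(0, 0) (35, 0) (35, 12) (0, 12)]
2. ⊥bis P1·P0 via (20.82,4.85): [(0, 0) (21.7374, 0) (19.4676, 12) (0, 12)]  |A|=247.2298
3. ⊥bis P1·P2 via (4.09,4.865): [(0.5397, 0) (21.7374, 0) (19.4676, 12) (9.2969, 12)]  |A|=188.2103
4. ⊥bis P1·P3 via (12.48,5.54): [(8.7623, 11.2675) (0.5397, 0) (16.0759, 0)]  |A|=87.5275
5. ⊥bis P1·P4 via (17.925,5.47): [(8.7623, 11.2675) (0.5397, 0) (16.0759, 0)]  |A|=87.5275
6. ⊥bis P1·P5 via (10.45,2.035): [(11.0503, 7.7427) (8.7623, 11.2675) (0.5397, 0) (10.236, 0)]  |A|=64.9191
7. ⊥bis P1·P6 via (20.08,5.8): [(11.0503, 7.7427) (8.7623, 11.2675) (0.5397, 0) (10.236, 0)]  |A|=64.9191
8. canonical 4-gon: [(11.0503, 7.7427) (8.7623, 11.2675) (0.5397, 0) (10.236, 0)]
9. shoelace: 64.9191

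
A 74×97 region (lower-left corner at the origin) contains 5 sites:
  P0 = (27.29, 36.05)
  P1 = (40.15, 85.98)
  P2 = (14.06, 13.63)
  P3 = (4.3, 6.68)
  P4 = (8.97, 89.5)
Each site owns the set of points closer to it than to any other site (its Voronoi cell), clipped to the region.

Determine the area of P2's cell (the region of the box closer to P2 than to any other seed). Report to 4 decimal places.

Area of P2's cell: 973.3912

1. box [0,74]×[0,97]: [(0, 0) (74, 0) (74, 97) (0, 97)]
2. ⊥bis P2·P0 via (20.675,24.84): [(0, 37.0403) (0, 0) (62.7697, 0)]  |A|=1162.5035
3. ⊥bis P2·P1 via (27.105,49.805): [(0, 37.0403) (0, 0) (62.7697, 0)]  |A|=1162.5035
4. ⊥bis P2·P3 via (9.18,10.155): [(0, 37.0403) (0, 23.0466) (16.4113, 0) (62.7697, 0)]  |A|=973.3912
5. ⊥bis P2·P4 via (11.515,51.565): [(0, 37.0403) (0, 23.0466) (16.4113, 0) (62.7697, 0)]  |A|=973.3912
6. canonical 4-gon: [(0, 37.0403) (0, 23.0466) (16.4113, 0) (62.7697, 0)]
7. shoelace: 973.3912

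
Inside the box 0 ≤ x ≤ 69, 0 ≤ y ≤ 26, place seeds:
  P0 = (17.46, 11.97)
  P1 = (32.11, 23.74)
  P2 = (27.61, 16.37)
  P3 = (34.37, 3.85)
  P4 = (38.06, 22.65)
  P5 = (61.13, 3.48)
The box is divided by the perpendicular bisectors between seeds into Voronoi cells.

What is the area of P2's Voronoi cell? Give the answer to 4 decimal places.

Area of P2's cell: 165.2391

1. box [0,69]×[0,26]: [(0, 0) (69, 0) (69, 26) (0, 26)]
2. ⊥bis P2·P0 via (22.535,14.17): [(28.6777, 0) (69, 0) (69, 26) (17.4067, 26)]  |A|=1194.903
3. ⊥bis P2·P1 via (29.86,20.055): [(28.6777, 0) (62.7056, 0) (20.1234, 26) (17.4067, 26)]  |A|=477.6806
4. ⊥bis P2·P3 via (30.99,10.11): [(25.5648, 7.1808) (39.0342, 14.4534) (20.1234, 26) (17.4067, 26)]  |A|=172.0917
5. ⊥bis P2·P4 via (32.835,19.51): [(25.5648, 7.1808) (36.6481, 13.165) (34.042, 17.5015) (20.1234, 26) (17.4067, 26)]  |A|=165.2391
6. ⊥bis P2·P5 via (44.37,9.925): [(25.5648, 7.1808) (36.6481, 13.165) (34.042, 17.5015) (20.1234, 26) (17.4067, 26)]  |A|=165.2391
7. canonical 5-gon: [(25.5648, 7.1808) (36.6481, 13.165) (34.042, 17.5015) (20.1234, 26) (17.4067, 26)]
8. shoelace: 165.2391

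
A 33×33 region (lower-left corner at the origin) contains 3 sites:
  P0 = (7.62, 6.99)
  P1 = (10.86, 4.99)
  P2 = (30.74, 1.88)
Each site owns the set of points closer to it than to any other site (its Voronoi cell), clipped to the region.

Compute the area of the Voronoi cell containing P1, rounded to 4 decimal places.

Area of P1's cell: 235.0932

1. box [0,33]×[0,33]: [(0, 0) (33, 0) (33, 33) (0, 33)]
2. ⊥bis P1·P0 via (9.24,5.99): [(5.5425, 0) (33, 0) (33, 33) (25.9128, 33)]  |A|=569.9874
3. ⊥bis P1·P2 via (20.8,3.435): [(25.2595, 31.9417) (5.5425, 0) (20.2626, 0)]  |A|=235.0932
4. canonical 3-gon: [(25.2595, 31.9417) (5.5425, 0) (20.2626, 0)]
5. shoelace: 235.0932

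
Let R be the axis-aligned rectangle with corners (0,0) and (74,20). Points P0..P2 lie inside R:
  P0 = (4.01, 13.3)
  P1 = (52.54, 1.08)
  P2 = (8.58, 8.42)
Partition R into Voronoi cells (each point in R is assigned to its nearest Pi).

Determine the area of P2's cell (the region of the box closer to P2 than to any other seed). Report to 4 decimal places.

1. box [0,74]×[0,20]: [(0, 0) (74, 0) (74, 20) (0, 20)]
2. ⊥bis P2·P0 via (6.295,10.86): [(0, 4.9649) (0, 0) (74, 0) (74, 20) (16.055, 20)]  |A|=1359.3056
3. ⊥bis P2·P1 via (30.56,4.75): [(0, 4.9649) (0, 0) (29.7669, 0) (33.1063, 20) (16.055, 20)]  |A|=508.0375
4. canonical 5-gon: [(0, 4.9649) (0, 0) (29.7669, 0) (33.1063, 20) (16.055, 20)]
5. shoelace: 508.0375

Area of P2's cell: 508.0375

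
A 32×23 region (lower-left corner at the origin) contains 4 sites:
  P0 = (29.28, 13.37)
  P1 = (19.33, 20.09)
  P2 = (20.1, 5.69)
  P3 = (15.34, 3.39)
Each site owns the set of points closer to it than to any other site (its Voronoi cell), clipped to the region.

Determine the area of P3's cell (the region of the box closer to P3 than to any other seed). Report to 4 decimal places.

1. box [0,32]×[0,23]: [(0, 0) (32, 0) (32, 23) (0, 23)]
2. ⊥bis P3·P0 via (22.31,8.38): [(0, 0) (28.3095, 0) (11.8432, 23) (0, 23)]  |A|=461.7552
3. ⊥bis P3·P1 via (17.335,11.74): [(0, 15.8817) (0, 0) (28.3095, 0) (20.4347, 10.9994)]  |A|=317.9627
4. ⊥bis P3·P2 via (17.72,4.54): [(13.8372, 12.5757) (0, 15.8817) (0, 0) (19.9137, 0)]  |A|=235.0936
5. canonical 4-gon: [(13.8372, 12.5757) (0, 15.8817) (0, 0) (19.9137, 0)]
6. shoelace: 235.0936

Area of P3's cell: 235.0936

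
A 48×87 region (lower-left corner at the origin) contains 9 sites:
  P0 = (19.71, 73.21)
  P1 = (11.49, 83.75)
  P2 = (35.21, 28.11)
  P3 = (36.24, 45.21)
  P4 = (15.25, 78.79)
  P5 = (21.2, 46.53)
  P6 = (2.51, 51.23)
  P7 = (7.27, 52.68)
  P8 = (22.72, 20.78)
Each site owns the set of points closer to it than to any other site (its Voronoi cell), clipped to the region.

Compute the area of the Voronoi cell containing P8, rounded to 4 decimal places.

1. box [0,48]×[0,87]: [(0, 0) (48, 0) (48, 87) (0, 87)]
2. ⊥bis P8·P0 via (21.215,46.995): [(0, 45.777) (0, 0) (48, 0) (48, 48.5327)]  |A|=2263.4346
3. ⊥bis P8·P1 via (17.105,52.265): [(0, 45.777) (0, 0) (48, 0) (48, 48.5327)]  |A|=2263.4346
4. ⊥bis P8·P2 via (28.965,24.445): [(15.9098, 46.6904) (0, 45.777) (0, 0) (43.311, 0)]  |A|=1375.2579
5. ⊥bis P8·P3 via (29.48,32.995): [(21.286, 37.5297) (5.7835, 46.1091) (0, 45.777) (0, 0) (43.311, 0)]  |A|=1327.3128
6. ⊥bis P8·P4 via (18.985,49.785): [(21.286, 37.5297) (5.7835, 46.1091) (0, 45.777) (0, 0) (43.311, 0)]  |A|=1327.3128
7. ⊥bis P8·P5 via (21.96,33.655): [(23.5064, 33.7463) (0, 32.3587) (0, 0) (43.311, 0)]  |A|=1111.1109
8. ⊥bis P8·P6 via (12.615,36.005): [(23.5064, 33.7463) (7.8164, 32.8201) (0, 27.6323) (0, 0) (43.311, 0)]  |A|=1092.639
9. ⊥bis P8·P7 via (14.995,36.73): [(23.5064, 33.7463) (7.8164, 32.8201) (0, 27.6323) (0, 0) (43.311, 0)]  |A|=1092.639
10. canonical 5-gon: [(23.5064, 33.7463) (7.8164, 32.8201) (0, 27.6323) (0, 0) (43.311, 0)]
11. shoelace: 1092.639

Area of P8's cell: 1092.6390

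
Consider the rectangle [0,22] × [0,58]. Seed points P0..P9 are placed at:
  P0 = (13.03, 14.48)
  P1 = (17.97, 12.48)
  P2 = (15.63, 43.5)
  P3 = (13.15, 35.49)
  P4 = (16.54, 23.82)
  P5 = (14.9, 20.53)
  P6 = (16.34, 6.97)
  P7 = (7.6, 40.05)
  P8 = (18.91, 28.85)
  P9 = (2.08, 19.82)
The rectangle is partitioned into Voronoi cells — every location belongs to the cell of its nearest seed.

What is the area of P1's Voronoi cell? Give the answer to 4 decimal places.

1. box [0,22]×[0,58]: [(0, 0) (22, 0) (22, 58) (0, 58)]
2. ⊥bis P1·P0 via (15.5,13.48): [(10.0425, 0) (22, 0) (22, 29.535)]  |A|=176.5822
3. ⊥bis P1·P2 via (16.8,27.99): [(21.5186, 28.3459) (10.0425, 0) (22, 0) (22, 28.3823)]  |A|=176.3048
4. ⊥bis P1·P3 via (15.56,23.985): [(20.1416, 24.9447) (10.0425, 0) (22, 0) (22, 25.334)]  |A|=172.6787
5. ⊥bis P1·P4 via (17.255,18.15): [(17.398, 18.168) (10.0425, 0) (22, 0) (22, 18.7484)]  |A|=151.7621
6. ⊥bis P1·P5 via (16.435,16.505): [(16.7776, 16.6357) (10.0425, 0) (22, 0) (22, 18.6273)]  |A|=148.1
7. ⊥bis P1·P6 via (17.155,9.725): [(16.7776, 16.6357) (14.3194, 10.5639) (22, 8.2917) (22, 18.6273)]  |A|=53.0986
8. ⊥bis P1·P7 via (12.785,26.265): [(16.7776, 16.6357) (14.3194, 10.5639) (22, 8.2917) (22, 18.6273)]  |A|=53.0986
9. ⊥bis P1·P8 via (18.44,20.665): [(16.7776, 16.6357) (14.3194, 10.5639) (22, 8.2917) (22, 18.6273)]  |A|=53.0986
10. ⊥bis P1·P9 via (10.025,16.15): [(16.7776, 16.6357) (14.3194, 10.5639) (22, 8.2917) (22, 18.6273)]  |A|=53.0986
11. canonical 4-gon: [(16.7776, 16.6357) (14.3194, 10.5639) (22, 8.2917) (22, 18.6273)]
12. shoelace: 53.0986

Area of P1's cell: 53.0986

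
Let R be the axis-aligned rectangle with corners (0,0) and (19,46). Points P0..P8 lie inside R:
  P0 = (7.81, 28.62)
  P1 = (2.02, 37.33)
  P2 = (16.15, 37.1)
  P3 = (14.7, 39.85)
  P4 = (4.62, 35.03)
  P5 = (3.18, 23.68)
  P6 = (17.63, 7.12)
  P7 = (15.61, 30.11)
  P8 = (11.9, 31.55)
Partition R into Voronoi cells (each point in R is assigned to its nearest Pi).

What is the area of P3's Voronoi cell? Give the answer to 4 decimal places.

Area of P3's cell: 88.7115

1. box [0,19]×[0,46]: [(0, 0) (19, 0) (19, 46) (0, 46)]
2. ⊥bis P3·P0 via (11.255,34.235): [(0, 41.1403) (19, 29.4832) (19, 46) (0, 46)]  |A|=203.0767
3. ⊥bis P3·P1 via (8.36,38.59): [(8.9437, 35.6531) (19, 29.4832) (19, 46) (6.8874, 46)]  |A|=145.7136
4. ⊥bis P3·P2 via (15.425,38.475): [(8.9437, 35.6531) (9.4657, 35.3328) (19, 40.36) (19, 46) (6.8874, 46)]  |A|=93.862
5. ⊥bis P3·P4 via (9.66,37.44): [(7.8265, 41.2743) (10.4256, 35.8389) (19, 40.36) (19, 46) (6.8874, 46)]  |A|=89.3073
6. ⊥bis P3·P5 via (8.94,31.765): [(7.8265, 41.2743) (10.4256, 35.8389) (19, 40.36) (19, 46) (6.8874, 46)]  |A|=89.3073
7. ⊥bis P3·P6 via (16.165,23.485): [(7.8265, 41.2743) (10.4256, 35.8389) (19, 40.36) (19, 46) (6.8874, 46)]  |A|=89.3073
8. ⊥bis P3·P7 via (15.155,34.98): [(7.8265, 41.2743) (10.4256, 35.8389) (19, 40.36) (19, 46) (6.8874, 46)]  |A|=89.3073
9. ⊥bis P3·P8 via (13.3,35.7): [(7.8265, 41.2743) (9.9519, 36.8295) (11.3864, 36.3456) (19, 40.36) (19, 46) (6.8874, 46)]  |A|=88.7115
10. canonical 6-gon: [(7.8265, 41.2743) (9.9519, 36.8295) (11.3864, 36.3456) (19, 40.36) (19, 46) (6.8874, 46)]
11. shoelace: 88.7115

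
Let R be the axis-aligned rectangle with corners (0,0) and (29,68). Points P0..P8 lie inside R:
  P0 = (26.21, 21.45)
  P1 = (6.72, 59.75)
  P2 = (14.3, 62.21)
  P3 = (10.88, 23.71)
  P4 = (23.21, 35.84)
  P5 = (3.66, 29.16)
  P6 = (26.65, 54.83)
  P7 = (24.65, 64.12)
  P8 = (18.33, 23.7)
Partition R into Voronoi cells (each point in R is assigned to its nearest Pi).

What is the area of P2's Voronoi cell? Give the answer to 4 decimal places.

Area of P2's cell: 137.3862

1. box [0,29]×[0,68]: [(0, 0) (29, 0) (29, 68) (0, 68)]
2. ⊥bis P2·P0 via (20.255,41.83): [(0, 35.9115) (29, 44.3853) (29, 68) (0, 68)]  |A|=807.6964
3. ⊥bis P2·P1 via (10.51,60.98): [(17.0307, 40.8879) (29, 44.3853) (29, 68) (8.2317, 68)]  |A|=422.8622
4. ⊥bis P2·P3 via (12.59,42.96): [(16.47, 42.6153) (21.4337, 42.1744) (29, 44.3853) (29, 68) (8.2317, 68)]  |A|=418.6986
5. ⊥bis P2·P4 via (18.755,49.025): [(14.8212, 47.6958) (29, 52.4866) (29, 68) (8.2317, 68)]  |A|=320.8214
6. ⊥bis P2·P5 via (8.98,45.685): [(14.8212, 47.6958) (29, 52.4866) (29, 68) (8.2317, 68)]  |A|=320.8214
7. ⊥bis P2·P6 via (20.475,58.52): [(14.5346, 48.5791) (26.14, 68) (8.2317, 68)]  |A|=173.8974
8. ⊥bis P2·P7 via (19.475,63.165): [(14.5346, 48.5791) (20.3659, 58.3374) (18.5827, 68) (8.2317, 68)]  |A|=137.3862
9. ⊥bis P2·P8 via (16.315,42.955): [(14.5346, 48.5791) (20.3659, 58.3374) (18.5827, 68) (8.2317, 68)]  |A|=137.3862
10. canonical 4-gon: [(14.5346, 48.5791) (20.3659, 58.3374) (18.5827, 68) (8.2317, 68)]
11. shoelace: 137.3862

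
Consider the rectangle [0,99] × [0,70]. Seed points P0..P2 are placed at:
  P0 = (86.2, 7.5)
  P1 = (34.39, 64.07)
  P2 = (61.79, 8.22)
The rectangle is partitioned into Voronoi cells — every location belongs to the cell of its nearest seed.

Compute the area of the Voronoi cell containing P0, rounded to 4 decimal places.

Area of P0's cell: 1470.1199

1. box [0,99]×[0,70]: [(0, 0) (99, 0) (99, 70) (0, 70)]
2. ⊥bis P0·P1 via (60.295,35.785): [(21.2223, 0) (99, 0) (99, 70) (97.6535, 70)]  |A|=2769.3485
3. ⊥bis P0·P2 via (73.995,7.86): [(75.2219, 49.4559) (73.7632, 0) (99, 0) (99, 70) (97.6535, 70)]  |A|=1470.1199
4. canonical 5-gon: [(75.2219, 49.4559) (73.7632, 0) (99, 0) (99, 70) (97.6535, 70)]
5. shoelace: 1470.1199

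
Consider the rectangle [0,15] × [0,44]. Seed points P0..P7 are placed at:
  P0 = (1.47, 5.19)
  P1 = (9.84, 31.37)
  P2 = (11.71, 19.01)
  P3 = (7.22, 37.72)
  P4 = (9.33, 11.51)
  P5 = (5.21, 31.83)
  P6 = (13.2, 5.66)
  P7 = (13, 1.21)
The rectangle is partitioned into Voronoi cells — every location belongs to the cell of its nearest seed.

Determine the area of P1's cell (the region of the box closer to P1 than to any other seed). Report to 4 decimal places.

Area of P1's cell: 79.8755

1. box [0,15]×[0,44]: [(0, 0) (15, 0) (15, 44) (0, 44)]
2. ⊥bis P1·P0 via (5.655,18.28): [(0, 20.088) (15, 15.2923) (15, 44) (0, 44)]  |A|=394.648
3. ⊥bis P1·P2 via (10.775,25.19): [(0, 23.5598) (15, 25.8292) (15, 44) (0, 44)]  |A|=289.5823
4. ⊥bis P1·P3 via (8.53,34.545): [(0, 31.0255) (0, 23.5598) (15, 25.8292) (15, 37.2145)]  |A|=141.3827
5. ⊥bis P1·P4 via (9.585,21.44): [(0, 31.0255) (0, 23.5598) (15, 25.8292) (15, 37.2145)]  |A|=141.3827
6. ⊥bis P1·P5 via (7.525,31.6): [(7.7871, 34.2385) (6.8288, 24.593) (15, 25.8292) (15, 37.2145)]  |A|=79.8755
7. ⊥bis P1·P6 via (11.52,18.515): [(7.7871, 34.2385) (6.8288, 24.593) (15, 25.8292) (15, 37.2145)]  |A|=79.8755
8. ⊥bis P1·P7 via (11.42,16.29): [(7.7871, 34.2385) (6.8288, 24.593) (15, 25.8292) (15, 37.2145)]  |A|=79.8755
9. canonical 4-gon: [(7.7871, 34.2385) (6.8288, 24.593) (15, 25.8292) (15, 37.2145)]
10. shoelace: 79.8755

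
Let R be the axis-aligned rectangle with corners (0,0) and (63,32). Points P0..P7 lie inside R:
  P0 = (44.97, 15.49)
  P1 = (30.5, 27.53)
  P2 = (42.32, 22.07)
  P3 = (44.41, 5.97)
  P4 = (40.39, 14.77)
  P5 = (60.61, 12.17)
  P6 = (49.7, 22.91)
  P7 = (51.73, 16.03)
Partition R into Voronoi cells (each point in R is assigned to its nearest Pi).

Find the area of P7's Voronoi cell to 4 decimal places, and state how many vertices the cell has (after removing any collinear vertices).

1. box [0,63]×[0,32]: [(0, 0) (63, 0) (63, 32) (0, 32)]
2. ⊥bis P7·P0 via (48.35,15.76): [(49.6089, 0) (63, 0) (63, 32) (47.0527, 32)]  |A|=469.4135
3. ⊥bis P7·P1 via (41.115,21.78): [(49.6089, 0) (63, 0) (63, 32) (47.0527, 32)]  |A|=469.4135
4. ⊥bis P7·P2 via (47.025,19.05): [(47.9696, 20.5217) (49.6089, 0) (63, 0) (63, 32) (55.3372, 32)]  |A|=421.8674
5. ⊥bis P7·P3 via (48.07,11): [(47.9696, 20.5217) (48.771, 10.4899) (63, 0.1364) (63, 32) (55.3372, 32)]  |A|=350.6611
6. ⊥bis P7·P4 via (46.06,15.4): [(47.9696, 20.5217) (48.771, 10.4899) (63, 0.1364) (63, 32) (55.3372, 32)]  |A|=350.6611
7. ⊥bis P7·P5 via (56.17,14.1): [(47.9696, 20.5217) (48.771, 10.4899) (53.1999, 7.2673) (63, 29.8125) (63, 32) (55.3372, 32)]  |A|=205.247
8. ⊥bis P7·P6 via (50.715,19.47): [(48.1149, 18.7028) (48.771, 10.4899) (53.1999, 7.2673) (59.6503, 22.1064)]  |A|=91.7402
9. canonical 4-gon: [(48.1149, 18.7028) (48.771, 10.4899) (53.1999, 7.2673) (59.6503, 22.1064)]
10. shoelace: 91.7402

Area of P7's cell: 91.7402 (4 vertices)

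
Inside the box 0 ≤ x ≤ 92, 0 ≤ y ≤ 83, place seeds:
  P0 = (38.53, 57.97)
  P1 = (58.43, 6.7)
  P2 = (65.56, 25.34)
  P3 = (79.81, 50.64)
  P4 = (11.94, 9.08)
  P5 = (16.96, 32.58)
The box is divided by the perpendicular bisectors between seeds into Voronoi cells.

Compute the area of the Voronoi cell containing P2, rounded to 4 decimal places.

1. box [0,92]×[0,83]: [(0, 0) (92, 0) (92, 83) (0, 83)]
2. ⊥bis P2·P0 via (52.045,41.655): [(1.76, 0) (92, 0) (92, 74.7529)]  |A|=3372.8485
3. ⊥bis P2·P1 via (61.995,16.02): [(34.0177, 26.7216) (92, 4.5428) (92, 74.7529)]  |A|=2035.4703
4. ⊥bis P2·P3 via (72.685,37.99): [(57.7652, 46.3935) (34.0177, 26.7216) (92, 4.5428) (92, 27.111)]  |A|=1219.9645
5. ⊥bis P2·P4 via (38.75,17.21): [(57.7652, 46.3935) (35.4947, 27.945) (36.1081, 25.922) (92, 4.5428) (92, 27.111)]  |A|=1218.0953
6. ⊥bis P2·P5 via (41.26,28.96): [(57.7652, 46.3935) (41.8991, 33.2504) (40.5541, 24.2214) (92, 4.5428) (92, 27.111)]  |A|=1188.7747
7. canonical 5-gon: [(57.7652, 46.3935) (41.8991, 33.2504) (40.5541, 24.2214) (92, 4.5428) (92, 27.111)]
8. shoelace: 1188.7747

Area of P2's cell: 1188.7747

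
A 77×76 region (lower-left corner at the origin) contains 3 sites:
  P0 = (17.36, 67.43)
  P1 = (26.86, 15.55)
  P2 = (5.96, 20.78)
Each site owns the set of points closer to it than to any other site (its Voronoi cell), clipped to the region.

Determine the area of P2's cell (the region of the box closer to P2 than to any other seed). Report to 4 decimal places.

1. box [0,77]×[0,76]: [(0, 0) (77, 0) (77, 76) (0, 76)]
2. ⊥bis P2·P0 via (11.66,44.105): [(0, 46.9544) (0, 0) (77, 0) (77, 28.1377)]  |A|=2891.0442
3. ⊥bis P2·P1 via (16.41,18.165): [(22.2534, 41.5163) (0, 46.9544) (0, 0) (11.8644, 0)]  |A|=768.7303
4. canonical 4-gon: [(22.2534, 41.5163) (0, 46.9544) (0, 0) (11.8644, 0)]
5. shoelace: 768.7303

Area of P2's cell: 768.7303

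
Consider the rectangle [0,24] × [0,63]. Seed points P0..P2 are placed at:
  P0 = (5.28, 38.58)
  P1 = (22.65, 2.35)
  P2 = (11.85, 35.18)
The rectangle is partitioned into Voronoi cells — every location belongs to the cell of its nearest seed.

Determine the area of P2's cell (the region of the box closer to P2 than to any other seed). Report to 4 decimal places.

Area of P2's cell: 631.9595

1. box [0,24]×[0,63]: [(0, 0) (24, 0) (24, 63) (0, 63)]
2. ⊥bis P2·P0 via (8.565,36.88): [(0, 20.3294) (0, 0) (24, 0) (24, 63) (22.0822, 63)]  |A|=1040.8696
3. ⊥bis P2·P1 via (17.25,18.765): [(0, 20.3294) (0, 13.0903) (24, 20.9855) (24, 63) (22.0822, 63)]  |A|=631.9595
4. canonical 5-gon: [(0, 20.3294) (0, 13.0903) (24, 20.9855) (24, 63) (22.0822, 63)]
5. shoelace: 631.9595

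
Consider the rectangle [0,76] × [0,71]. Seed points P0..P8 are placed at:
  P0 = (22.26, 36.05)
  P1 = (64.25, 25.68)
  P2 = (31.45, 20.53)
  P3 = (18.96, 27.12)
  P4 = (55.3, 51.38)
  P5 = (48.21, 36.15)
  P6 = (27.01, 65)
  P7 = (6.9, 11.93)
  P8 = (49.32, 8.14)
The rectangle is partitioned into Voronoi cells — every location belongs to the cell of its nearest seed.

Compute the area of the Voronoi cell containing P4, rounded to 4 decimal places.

Area of P4's cell: 953.7462

1. box [0,76]×[0,71]: [(0, 0) (76, 0) (76, 71) (0, 71)]
2. ⊥bis P4·P0 via (38.78,43.715): [(59.063, 0) (76, 0) (76, 71) (26.1202, 71)]  |A|=2371.9949
3. ⊥bis P4·P1 via (59.775,38.53): [(43.7716, 32.9568) (76, 44.1803) (76, 71) (26.1202, 71)]  |A|=1380.9696
4. ⊥bis P4·P2 via (43.375,35.955): [(41.8242, 37.1539) (46.1719, 33.7927) (76, 44.1803) (76, 71) (26.1202, 71)]  |A|=1375.1186
5. ⊥bis P4·P3 via (37.13,39.25): [(41.8242, 37.1539) (46.1719, 33.7927) (76, 44.1803) (76, 71) (26.1202, 71)]  |A|=1375.1186
6. ⊥bis P4·P5 via (51.755,43.765): [(35.1757, 51.4831) (61.6201, 39.1725) (76, 44.1803) (76, 71) (26.1202, 71)]  |A|=1188.9221
7. ⊥bis P4·P6 via (41.155,58.19): [(37.4225, 50.4372) (61.6201, 39.1725) (76, 44.1803) (76, 71) (47.3223, 71)]  |A|=953.7462
8. ⊥bis P4·P7 via (31.1,31.655): [(37.4225, 50.4372) (61.6201, 39.1725) (76, 44.1803) (76, 71) (47.3223, 71)]  |A|=953.7462
9. ⊥bis P4·P8 via (52.31,29.76): [(37.4225, 50.4372) (61.6201, 39.1725) (76, 44.1803) (76, 71) (47.3223, 71)]  |A|=953.7462
10. canonical 5-gon: [(37.4225, 50.4372) (61.6201, 39.1725) (76, 44.1803) (76, 71) (47.3223, 71)]
11. shoelace: 953.7462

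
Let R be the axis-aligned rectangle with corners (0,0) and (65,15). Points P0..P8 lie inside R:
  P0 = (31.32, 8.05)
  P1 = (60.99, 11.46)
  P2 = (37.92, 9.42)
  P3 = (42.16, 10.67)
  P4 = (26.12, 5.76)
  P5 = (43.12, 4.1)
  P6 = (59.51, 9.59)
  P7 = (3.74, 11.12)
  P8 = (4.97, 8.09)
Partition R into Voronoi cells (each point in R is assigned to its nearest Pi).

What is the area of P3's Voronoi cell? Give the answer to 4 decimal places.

Area of P3's cell: 80.7674

1. box [0,65]×[0,15]: [(0, 0) (65, 0) (65, 15) (0, 15)]
2. ⊥bis P3·P0 via (36.74,9.36): [(39.0023, 0) (65, 0) (65, 15) (35.3768, 15)]  |A|=417.1566
3. ⊥bis P3·P1 via (51.575,11.065): [(39.0023, 0) (52.0392, 0) (51.4099, 15) (35.3768, 15)]  |A|=218.0251
4. ⊥bis P3·P2 via (40.04,10.045): [(43.0014, 0) (52.0392, 0) (51.4099, 15) (38.5792, 15)]  |A|=164.0141
5. ⊥bis P3·P4 via (34.14,8.215): [(43.0014, 0) (52.0392, 0) (51.4099, 15) (38.5792, 15)]  |A|=164.0141
6. ⊥bis P3·P5 via (42.64,7.385): [(40.8992, 7.1306) (51.674, 8.705) (51.4099, 15) (38.5792, 15)]  |A|=84.6062
7. ⊥bis P3·P6 via (50.835,10.13): [(40.8992, 7.1306) (50.7378, 8.5682) (51.1381, 15) (38.5792, 15)]  |A|=80.7674
8. ⊥bis P3·P7 via (22.95,10.895): [(40.8992, 7.1306) (50.7378, 8.5682) (51.1381, 15) (38.5792, 15)]  |A|=80.7674
9. ⊥bis P3·P8 via (23.565,9.38): [(40.8992, 7.1306) (50.7378, 8.5682) (51.1381, 15) (38.5792, 15)]  |A|=80.7674
10. canonical 4-gon: [(40.8992, 7.1306) (50.7378, 8.5682) (51.1381, 15) (38.5792, 15)]
11. shoelace: 80.7674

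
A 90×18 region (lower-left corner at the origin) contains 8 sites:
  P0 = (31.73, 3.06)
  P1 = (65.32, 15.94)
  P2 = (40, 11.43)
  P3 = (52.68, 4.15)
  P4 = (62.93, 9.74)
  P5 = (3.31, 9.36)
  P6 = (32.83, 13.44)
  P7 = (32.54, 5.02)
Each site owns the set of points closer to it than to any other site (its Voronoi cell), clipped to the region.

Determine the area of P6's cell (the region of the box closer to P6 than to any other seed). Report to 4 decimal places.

Area of P6's cell: 163.0622

1. box [0,90]×[0,18]: [(0, 0) (90, 0) (90, 18) (0, 18)]
2. ⊥bis P6·P0 via (32.28,8.25): [(0, 11.6708) (90, 2.1332) (90, 18) (0, 18)]  |A|=998.8179
3. ⊥bis P6·P1 via (49.075,14.69): [(0, 11.6708) (49.7127, 6.4026) (48.8203, 18) (0, 18)]  |A|=440.4147
4. ⊥bis P6·P2 via (36.415,12.435): [(0, 11.6708) (35.1563, 7.9452) (37.9751, 18) (0, 18)]  |A|=302.1717
5. ⊥bis P6·P3 via (42.755,8.795): [(0, 11.6708) (35.1563, 7.9452) (37.9751, 18) (0, 18)]  |A|=302.1717
6. ⊥bis P6·P4 via (47.88,11.59): [(0, 11.6708) (35.1563, 7.9452) (37.9751, 18) (0, 18)]  |A|=302.1717
7. ⊥bis P6·P5 via (18.07,11.4): [(18.3006, 9.7314) (35.1563, 7.9452) (37.9751, 18) (17.1578, 18)]  |A|=173.3225
8. ⊥bis P6·P7 via (32.685,9.23): [(18.3006, 9.7314) (18.3847, 9.7225) (35.4894, 9.1334) (37.9751, 18) (17.1578, 18)]  |A|=163.0622
9. canonical 5-gon: [(18.3006, 9.7314) (18.3847, 9.7225) (35.4894, 9.1334) (37.9751, 18) (17.1578, 18)]
10. shoelace: 163.0622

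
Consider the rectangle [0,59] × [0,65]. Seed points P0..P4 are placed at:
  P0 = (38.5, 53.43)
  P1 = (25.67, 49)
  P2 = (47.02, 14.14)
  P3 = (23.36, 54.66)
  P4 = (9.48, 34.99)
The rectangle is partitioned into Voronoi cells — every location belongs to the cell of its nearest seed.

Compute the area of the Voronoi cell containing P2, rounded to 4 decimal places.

Area of P2's cell: 1189.9809

1. box [0,59]×[0,65]: [(0, 0) (59, 0) (59, 65) (0, 65)]
2. ⊥bis P2·P0 via (42.76,33.785): [(0, 24.5125) (0, 0) (59, 0) (59, 37.3066)]  |A|=1823.6653
3. ⊥bis P2·P1 via (36.345,31.57): [(38.4277, 32.8455) (0, 9.3105) (0, 0) (59, 0) (59, 37.3066)]  |A|=1531.576
4. ⊥bis P2·P3 via (35.19,34.4): [(38.4277, 32.8455) (0, 9.3105) (0, 0) (59, 0) (59, 37.3066)]  |A|=1531.576
5. ⊥bis P2·P4 via (28.25,24.565): [(38.4277, 32.8455) (29.9732, 27.6676) (14.6064, 0) (59, 0) (59, 37.3066)]  |A|=1189.9809
6. canonical 5-gon: [(38.4277, 32.8455) (29.9732, 27.6676) (14.6064, 0) (59, 0) (59, 37.3066)]
7. shoelace: 1189.9809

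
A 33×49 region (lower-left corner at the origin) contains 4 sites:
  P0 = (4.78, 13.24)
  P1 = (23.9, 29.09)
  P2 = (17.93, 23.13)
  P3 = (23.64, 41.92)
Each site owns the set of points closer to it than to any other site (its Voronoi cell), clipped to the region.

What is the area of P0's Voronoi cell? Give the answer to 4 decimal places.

Area of P0's cell: 416.5651

1. box [0,33]×[0,49]: [(0, 0) (33, 0) (33, 49) (0, 49)]
2. ⊥bis P0·P1 via (14.34,21.165): [(0, 38.4635) (0, 0) (31.8853, 0)]  |A|=613.2088
3. ⊥bis P0·P2 via (11.355,18.185): [(0, 33.2829) (0, 0) (25.0318, 0)]  |A|=416.5651
4. ⊥bis P0·P3 via (14.21,27.58): [(0, 33.2829) (0, 0) (25.0318, 0)]  |A|=416.5651
5. canonical 3-gon: [(0, 33.2829) (0, 0) (25.0318, 0)]
6. shoelace: 416.5651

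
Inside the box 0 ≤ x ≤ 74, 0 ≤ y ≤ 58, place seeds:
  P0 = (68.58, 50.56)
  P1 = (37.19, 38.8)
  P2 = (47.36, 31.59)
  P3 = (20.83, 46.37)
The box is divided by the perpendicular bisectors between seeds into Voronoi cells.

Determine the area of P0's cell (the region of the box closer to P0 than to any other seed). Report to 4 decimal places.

1. box [0,74]×[0,58]: [(0, 0) (74, 0) (74, 58) (0, 58)]
2. ⊥bis P0·P1 via (52.885,44.68): [(69.624, 0) (74, 0) (74, 58) (47.8948, 58)]  |A|=883.9559
3. ⊥bis P0·P2 via (57.97,41.075): [(51.5416, 48.2659) (74, 23.1437) (74, 58) (47.8948, 58)]  |A|=518.4643
4. ⊥bis P0·P3 via (44.705,48.465): [(51.5416, 48.2659) (74, 23.1437) (74, 58) (47.8948, 58)]  |A|=518.4643
5. canonical 4-gon: [(51.5416, 48.2659) (74, 23.1437) (74, 58) (47.8948, 58)]
6. shoelace: 518.4643

Area of P0's cell: 518.4643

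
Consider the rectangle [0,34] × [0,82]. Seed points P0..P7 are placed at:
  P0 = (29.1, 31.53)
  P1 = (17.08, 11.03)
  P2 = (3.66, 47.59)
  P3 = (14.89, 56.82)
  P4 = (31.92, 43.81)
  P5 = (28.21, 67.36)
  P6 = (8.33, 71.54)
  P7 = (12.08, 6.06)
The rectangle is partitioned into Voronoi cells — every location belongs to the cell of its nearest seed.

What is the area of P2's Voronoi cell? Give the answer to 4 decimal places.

Area of P2's cell: 381.8668

1. box [0,34]×[0,82]: [(0, 0) (34, 0) (34, 82) (0, 82)]
2. ⊥bis P2·P0 via (16.38,39.56): [(0, 13.6131) (34, 67.4711) (34, 82) (0, 82)]  |A|=1409.568
3. ⊥bis P2·P1 via (10.37,29.31): [(0, 25.5035) (9.7703, 29.0899) (34, 67.4711) (34, 82) (0, 82)]  |A|=1351.4815
4. ⊥bis P2·P3 via (9.275,52.205): [(0, 63.4898) (0, 25.5035) (9.7703, 29.0899) (17.8084, 41.8226)]  |A|=386.024
5. ⊥bis P2·P4 via (17.79,45.7): [(17.3465, 42.3845) (0, 63.4898) (0, 25.5035) (9.7703, 29.0899) (17.127, 40.7433)]  |A|=385.5833
6. ⊥bis P2·P5 via (15.935,57.475): [(17.3465, 42.3845) (0, 63.4898) (0, 25.5035) (9.7703, 29.0899) (17.127, 40.7433)]  |A|=385.5833
7. ⊥bis P2·P6 via (5.995,59.565): [(17.3465, 42.3845) (2.6973, 60.208) (0, 60.734) (0, 25.5035) (9.7703, 29.0899) (17.127, 40.7433)]  |A|=381.8668
8. ⊥bis P2·P7 via (7.87,26.825): [(17.3465, 42.3845) (2.6973, 60.208) (0, 60.734) (0, 25.5035) (9.7703, 29.0899) (17.127, 40.7433)]  |A|=381.8668
9. canonical 6-gon: [(17.3465, 42.3845) (2.6973, 60.208) (0, 60.734) (0, 25.5035) (9.7703, 29.0899) (17.127, 40.7433)]
10. shoelace: 381.8668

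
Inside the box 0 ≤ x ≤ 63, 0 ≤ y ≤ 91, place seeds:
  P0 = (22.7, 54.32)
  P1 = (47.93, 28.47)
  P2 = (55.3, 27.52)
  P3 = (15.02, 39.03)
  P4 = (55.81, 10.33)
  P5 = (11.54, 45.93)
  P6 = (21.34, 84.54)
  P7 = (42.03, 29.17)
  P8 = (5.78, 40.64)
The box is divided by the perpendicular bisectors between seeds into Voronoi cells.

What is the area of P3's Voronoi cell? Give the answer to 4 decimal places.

Area of P3's cell: 726.9101

1. box [0,63]×[0,91]: [(0, 0) (63, 0) (63, 91) (0, 91)]
2. ⊥bis P3·P0 via (18.86,46.675): [(0, 56.1482) (0, 0) (63, 0) (63, 24.504)]  |A|=2540.5422
3. ⊥bis P3·P1 via (31.475,33.75): [(33.2957, 39.4241) (0, 56.1482) (0, 0) (20.6455, 0)]  |A|=1341.7104
4. ⊥bis P3·P2 via (35.16,33.275): [(33.2957, 39.4241) (0, 56.1482) (0, 0) (20.6455, 0)]  |A|=1341.7104
5. ⊥bis P3·P4 via (35.415,24.68): [(22.8214, 6.7813) (33.2957, 39.4241) (0, 56.1482) (0, 0) (18.0501, 0)]  |A|=1332.9103
6. ⊥bis P3·P5 via (13.28,42.48): [(22.8214, 6.7813) (33.2957, 39.4241) (20.2316, 45.986) (0, 35.7823) (0, 0) (18.0501, 0)]  |A|=1126.8924
7. ⊥bis P3·P6 via (18.18,61.785): [(22.8214, 6.7813) (33.2957, 39.4241) (20.2316, 45.986) (0, 35.7823) (0, 0) (18.0501, 0)]  |A|=1126.8924
8. ⊥bis P3·P7 via (28.525,34.1): [(30.9066, 40.6241) (20.2316, 45.986) (0, 35.7823) (0, 0) (16.0768, 0)]  |A|=988.2102
9. ⊥bis P3·P8 via (10.4,39.835): [(30.9066, 40.6241) (20.2316, 45.986) (10.6278, 41.1424) (3.4591, 0) (16.0768, 0)]  |A|=726.9101
10. canonical 5-gon: [(30.9066, 40.6241) (20.2316, 45.986) (10.6278, 41.1424) (3.4591, 0) (16.0768, 0)]
11. shoelace: 726.9101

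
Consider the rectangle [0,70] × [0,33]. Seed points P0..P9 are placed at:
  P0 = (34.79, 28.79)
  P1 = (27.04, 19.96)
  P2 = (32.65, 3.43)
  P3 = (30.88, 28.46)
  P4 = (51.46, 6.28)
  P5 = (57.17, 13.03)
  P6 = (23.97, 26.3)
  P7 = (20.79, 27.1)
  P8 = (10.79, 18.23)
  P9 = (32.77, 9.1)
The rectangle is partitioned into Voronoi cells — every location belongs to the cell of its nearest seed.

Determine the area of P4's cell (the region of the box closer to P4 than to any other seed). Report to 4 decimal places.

1. box [0,70]×[0,33]: [(0, 0) (70, 0) (70, 33) (0, 33)]
2. ⊥bis P4·P0 via (43.125,17.535): [(19.447, 0) (70, 0) (70, 33) (64.0079, 33)]  |A|=932.9955
3. ⊥bis P4·P1 via (39.25,13.12): [(40.7295, 15.761) (31.9002, 0) (70, 0) (70, 33) (64.0079, 33)]  |A|=834.8579
4. ⊥bis P4·P2 via (42.055,4.855): [(40.7295, 15.761) (40.4722, 15.3017) (42.7906, 0) (70, 0) (70, 33) (64.0079, 33)]  |A|=751.5373
5. ⊥bis P4·P3 via (41.17,17.37): [(40.7295, 15.761) (40.4722, 15.3017) (42.7906, 0) (70, 0) (70, 33) (64.0079, 33)]  |A|=751.5373
6. ⊥bis P4·P5 via (54.315,9.655): [(44.1246, 18.2753) (40.7295, 15.761) (40.4722, 15.3017) (42.7906, 0) (65.7285, 0)]  |A|=241.4463
7. ⊥bis P4·P6 via (37.715,16.29): [(44.1246, 18.2753) (40.7295, 15.761) (40.4722, 15.3017) (42.7906, 0) (65.7285, 0)]  |A|=241.4463
8. ⊥bis P4·P7 via (36.125,16.69): [(44.1246, 18.2753) (40.7295, 15.761) (40.4722, 15.3017) (42.7906, 0) (65.7285, 0)]  |A|=241.4463
9. ⊥bis P4·P8 via (31.125,12.255): [(44.1246, 18.2753) (40.7295, 15.761) (40.4722, 15.3017) (42.7906, 0) (65.7285, 0)]  |A|=241.4463
10. ⊥bis P4·P9 via (42.115,7.69): [(44.1246, 18.2753) (43.6602, 17.9314) (41.8707, 6.0711) (42.7906, 0) (65.7285, 0)]  |A|=224.4997
11. canonical 5-gon: [(44.1246, 18.2753) (43.6602, 17.9314) (41.8707, 6.0711) (42.7906, 0) (65.7285, 0)]
12. shoelace: 224.4997

Area of P4's cell: 224.4997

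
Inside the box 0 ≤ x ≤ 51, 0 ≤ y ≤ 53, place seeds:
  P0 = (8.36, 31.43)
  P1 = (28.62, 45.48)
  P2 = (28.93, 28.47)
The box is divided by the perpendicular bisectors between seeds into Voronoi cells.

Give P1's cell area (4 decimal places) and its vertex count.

1. box [0,51]×[0,53]: [(0, 0) (51, 0) (51, 53) (0, 53)]
2. ⊥bis P1·P0 via (18.49,38.455): [(45.158, 0) (51, 0) (51, 53) (8.4033, 53)]  |A|=1283.6277
3. ⊥bis P1·P2 via (28.775,36.975): [(19.6319, 36.8084) (51, 37.38) (51, 53) (8.4033, 53)]  |A|=589.8394
4. canonical 4-gon: [(19.6319, 36.8084) (51, 37.38) (51, 53) (8.4033, 53)]
5. shoelace: 589.8394

Area of P1's cell: 589.8394 (4 vertices)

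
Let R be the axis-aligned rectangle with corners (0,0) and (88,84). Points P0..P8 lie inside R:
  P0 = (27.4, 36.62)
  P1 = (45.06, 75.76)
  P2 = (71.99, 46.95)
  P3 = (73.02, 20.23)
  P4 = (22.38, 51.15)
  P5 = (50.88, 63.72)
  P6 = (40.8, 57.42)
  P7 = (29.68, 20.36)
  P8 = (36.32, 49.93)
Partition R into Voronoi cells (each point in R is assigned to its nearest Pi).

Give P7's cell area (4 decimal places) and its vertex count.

Area of P7's cell: 1441.2829 (5 vertices)

1. box [0,88]×[0,84]: [(0, 0) (88, 0) (88, 84) (0, 84)]
2. ⊥bis P7·P0 via (28.54,28.49): [(0, 24.4881) (0, 0) (88, 0) (88, 36.8276)]  |A|=2697.8884
3. ⊥bis P7·P1 via (37.37,48.06): [(81.243, 35.8801) (0, 24.4881) (0, 0) (88, 0) (88, 34.0042)]  |A|=2688.3498
4. ⊥bis P7·P2 via (50.835,33.655): [(52.0125, 31.7813) (0, 24.4881) (0, 0) (71.9857, 0)]  |A|=1780.7447
5. ⊥bis P7·P3 via (51.35,20.295): [(51.3842, 31.6932) (0, 24.4881) (0, 0) (51.2891, 0)]  |A|=1441.9095
6. ⊥bis P7·P4 via (26.03,35.755): [(51.3842, 31.6932) (0, 24.4881) (0, 0) (51.2891, 0)]  |A|=1441.9095
7. ⊥bis P7·P5 via (40.28,42.04): [(51.3842, 31.6932) (0, 24.4881) (0, 0) (51.2891, 0)]  |A|=1441.9095
8. ⊥bis P7·P6 via (35.24,38.89): [(51.3842, 31.6932) (0, 24.4881) (0, 0) (51.2891, 0)]  |A|=1441.9095
9. ⊥bis P7·P8 via (33,35.145): [(51.3822, 31.0173) (49.5298, 31.4332) (0, 24.4881) (0, 0) (51.2891, 0)]  |A|=1441.2829
10. canonical 5-gon: [(51.3822, 31.0173) (49.5298, 31.4332) (0, 24.4881) (0, 0) (51.2891, 0)]
11. shoelace: 1441.2829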